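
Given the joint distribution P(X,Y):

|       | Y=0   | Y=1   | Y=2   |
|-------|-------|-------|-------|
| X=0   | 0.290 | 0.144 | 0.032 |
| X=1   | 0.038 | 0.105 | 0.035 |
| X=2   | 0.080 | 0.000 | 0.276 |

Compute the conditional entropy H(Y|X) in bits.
1.0865 bits

H(Y|X) = H(X,Y) - H(X)

H(X,Y) = -Σ_{x,y} P(x,y) log₂ P(x,y). Per-cell terms -P(x,y)·log₂P(x,y):
  X=0: 0.5179, 0.4026, 0.1589
  X=1: 0.1793, 0.3414, 0.1693
  X=2: 0.2915, 0.0000, 0.5126
  (cells with P = 0 contribute 0)
Sum of the 9 terms: H(X,Y) = 2.5735 bits

Marginal of X (row sums):
  P(X=0) = 0.290 + 0.144 + 0.032 = 0.466
  P(X=1) = 0.038 + 0.105 + 0.035 = 0.178
  P(X=2) = 0.080 + 0.000 + 0.276 = 0.356
H(X) = -[0.466·log₂(0.466) + 0.178·log₂(0.178) + 0.356·log₂(0.356)]
  = 0.5133 + 0.4432 + 0.5305 = 1.4870 bits

H(Y|X) = H(X,Y) - H(X) = 2.5735 - 1.4870 = 1.0865 bits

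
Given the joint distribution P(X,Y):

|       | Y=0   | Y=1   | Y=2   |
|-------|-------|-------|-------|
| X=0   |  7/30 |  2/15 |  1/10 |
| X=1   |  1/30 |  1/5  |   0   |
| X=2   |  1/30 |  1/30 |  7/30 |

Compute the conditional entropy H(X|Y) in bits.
1.0745 bits

H(X|Y) = H(X,Y) - H(Y)

H(X,Y) = -Σ_{x,y} P(x,y) log₂ P(x,y). Per-cell terms -P(x,y)·log₂P(x,y):
  X=0: 0.48989, 0.38759, 0.33219
  X=1: 0.16356, 0.46439, 0.00000
  X=2: 0.16356, 0.16356, 0.48989
  (cells with P = 0 contribute 0)
Sum of the 9 terms: H(X,Y) = 2.6546 bits

Marginal of Y (column sums):
  P(Y=0) = 7/30 + 1/30 + 1/30 = 3/10
  P(Y=1) = 2/15 + 1/5 + 1/30 = 11/30
  P(Y=2) = 1/10 + 0 + 7/30 = 1/3
H(Y) = -[(3/10)·log₂(3/10) + (11/30)·log₂(11/30) + (1/3)·log₂(1/3)]
  = 0.52109 + 0.53073 + 0.52832 = 1.5801 bits

H(X|Y) = H(X,Y) - H(Y) = 2.6546 - 1.5801 = 1.0745 bits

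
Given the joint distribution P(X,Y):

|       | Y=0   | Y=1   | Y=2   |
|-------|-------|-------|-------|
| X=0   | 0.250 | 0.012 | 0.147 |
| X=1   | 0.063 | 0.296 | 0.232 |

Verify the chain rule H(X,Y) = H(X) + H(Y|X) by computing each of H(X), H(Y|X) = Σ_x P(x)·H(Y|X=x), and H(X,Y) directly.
H(X) = 0.9760 bits, H(Y|X) = 1.2674 bits, H(X,Y) = 2.2433 bits

Marginal of X (row sums):
  P(X=0) = 0.250 + 0.012 + 0.147 = 0.409
  P(X=1) = 0.063 + 0.296 + 0.232 = 0.591
H(X) = -[0.409·log₂(0.409) + 0.591·log₂(0.591)]
  = 0.527539 + 0.448433 = 0.9760 bits

H(Y|X) = Σ_x P(x)·H(Y|X=x):
  X=0: P(X=0) = 0.409, P(Y|X=0) = (250/409, 12/409, 147/409) → H(Y|X=0) = 1.114056
  X=1: P(X=1) = 0.591, P(Y|X=1) = (21/197, 296/591, 232/591) → H(Y|X=1) = 1.373481
H(Y|X) = 0.409·1.114056 + 0.591·1.373481 = 1.2674 bits

H(X,Y) = -Σ_{x,y} P(x,y) log₂ P(x,y). Per-cell terms -P(x,y)·log₂P(x,y):
  X=0: 0.500000, 0.076570, 0.406618
  X=1: 0.251276, 0.519874, 0.489010
Sum of the 6 terms: H(X,Y) = 2.2433 bits

Chain rule check:
  H(X) + H(Y|X) = 0.9760 + 1.2674 = 2.2434 bits
  H(X,Y) = 2.2433 bits
✓ Chain rule verified (Δ = 0.0001 is 4-dp rounding noise: each of the three values was rounded independently).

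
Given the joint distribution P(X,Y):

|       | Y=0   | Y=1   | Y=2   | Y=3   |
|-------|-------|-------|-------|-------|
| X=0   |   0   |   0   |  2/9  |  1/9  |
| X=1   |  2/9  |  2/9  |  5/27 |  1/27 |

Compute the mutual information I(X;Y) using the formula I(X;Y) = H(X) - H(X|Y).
0.3931 bits

I(X;Y) = H(X) - H(X|Y)

Marginal of X (row sums):
  P(X=0) = 0 + 0 + 2/9 + 1/9 = 1/3
  P(X=1) = 2/9 + 2/9 + 5/27 + 1/27 = 2/3
H(X) = -[(1/3)·log₂(1/3) + (2/3)·log₂(2/3)]
  = 0.5283 + 0.3900 = 0.9183 bits

Marginal of Y (column sums):
  P(Y=0) = 0 + 2/9 = 2/9
  P(Y=1) = 0 + 2/9 = 2/9
  P(Y=2) = 2/9 + 5/27 = 11/27
  P(Y=3) = 1/9 + 1/27 = 4/27
H(X|Y) = Σ_y P(y)·H(X|Y=y):
  Y=0: P(Y=0) = 2/9, P(X|Y=0) = (0, 1) → H(X|Y=0) = 0.0000
  Y=1: P(Y=1) = 2/9, P(X|Y=1) = (0, 1) → H(X|Y=1) = 0.0000
  Y=2: P(Y=2) = 11/27, P(X|Y=2) = (6/11, 5/11) → H(X|Y=2) = 0.9940
  Y=3: P(Y=3) = 4/27, P(X|Y=3) = (3/4, 1/4) → H(X|Y=3) = 0.8113
H(X|Y) = (2/9)·0.0000 + (2/9)·0.0000 + (11/27)·0.9940 + (4/27)·0.8113 = 0.5252 bits

I(X;Y) = H(X) - H(X|Y) = 0.9183 - 0.5252 = 0.3931 bits

Cross-check via I(X;Y) = H(X) + H(Y) - H(X,Y): computing H(Y) from the column sums and H(X,Y) from the 8 cells in the same way gives H(Y) = 1.9003 bits and H(X,Y) = 2.4255 bits, so
I(X;Y) = 0.9183 + 1.9003 - 2.4255 = 0.3931 bits ✓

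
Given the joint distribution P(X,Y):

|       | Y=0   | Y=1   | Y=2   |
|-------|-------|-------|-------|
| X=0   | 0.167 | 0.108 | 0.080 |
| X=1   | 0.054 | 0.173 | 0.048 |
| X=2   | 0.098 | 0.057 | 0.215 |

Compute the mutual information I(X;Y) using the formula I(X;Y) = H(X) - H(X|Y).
0.1718 bits

I(X;Y) = H(X) - H(X|Y)

Marginal of X (row sums):
  P(X=0) = 0.167 + 0.108 + 0.080 = 0.355
  P(X=1) = 0.054 + 0.173 + 0.048 = 0.275
  P(X=2) = 0.098 + 0.057 + 0.215 = 0.370
H(X) = -[0.355·log₂(0.355) + 0.275·log₂(0.275) + 0.370·log₂(0.370)]
  = 0.53041 + 0.51219 + 0.53073 = 1.5733 bits

Marginal of Y (column sums):
  P(Y=0) = 0.167 + 0.054 + 0.098 = 0.319
  P(Y=1) = 0.108 + 0.173 + 0.057 = 0.338
  P(Y=2) = 0.080 + 0.048 + 0.215 = 0.343
H(X|Y) = Σ_y P(y)·H(X|Y=y):
  Y=0: P(Y=0) = 0.319, P(X|Y=0) = (167/319, 54/319, 98/319) → H(X|Y=0) = 1.44568
  Y=1: P(Y=1) = 0.338, P(X|Y=1) = (54/169, 173/338, 57/338) → H(X|Y=1) = 1.45356
  Y=2: P(Y=2) = 0.343, P(X|Y=2) = (80/343, 48/343, 215/343) → H(X|Y=2) = 1.30925
H(X|Y) = 0.319·1.44568 + 0.338·1.45356 + 0.343·1.30925 = 1.4015 bits

I(X;Y) = H(X) - H(X|Y) = 1.5733 - 1.4015 = 0.1718 bits

Cross-check via I(X;Y) = H(X) + H(Y) - H(X,Y): computing H(Y) from the column sums and H(X,Y) from the 9 cells in the same way gives H(Y) = 1.5843 bits and H(X,Y) = 2.9858 bits, so
I(X;Y) = 1.5733 + 1.5843 - 2.9858 = 0.1718 bits ✓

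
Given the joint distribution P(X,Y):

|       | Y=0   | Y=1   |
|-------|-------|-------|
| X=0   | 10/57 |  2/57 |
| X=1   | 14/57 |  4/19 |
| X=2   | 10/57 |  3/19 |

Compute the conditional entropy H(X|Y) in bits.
1.4689 bits

H(X|Y) = H(X,Y) - H(Y)

H(X,Y) = -Σ_{x,y} P(x,y) log₂ P(x,y). Per-cell terms -P(x,y)·log₂P(x,y):
  X=0: 0.440520, 0.169575
  X=1: 0.497500, 0.473248
  X=2: 0.440520, 0.420468
Sum of the 6 terms: H(X,Y) = 2.44183 bits

Marginal of Y (column sums):
  P(Y=0) = 10/57 + 14/57 + 10/57 = 34/57
  P(Y=1) = 2/57 + 4/19 + 3/19 = 23/57
H(Y) = -[(34/57)·log₂(34/57) + (23/57)·log₂(23/57)]
  = 0.444641 + 0.528325 = 0.97297 bits

H(X|Y) = H(X,Y) - H(Y) = 2.44183 - 0.97297 = 1.4689 bits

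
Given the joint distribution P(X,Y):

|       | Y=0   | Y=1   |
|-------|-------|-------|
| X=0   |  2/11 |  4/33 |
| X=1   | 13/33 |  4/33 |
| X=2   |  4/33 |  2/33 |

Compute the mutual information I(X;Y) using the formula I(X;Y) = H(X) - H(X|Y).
0.0183 bits

I(X;Y) = H(X) - H(X|Y)

Marginal of X (row sums):
  P(X=0) = 2/11 + 4/33 = 10/33
  P(X=1) = 13/33 + 4/33 = 17/33
  P(X=2) = 4/33 + 2/33 = 2/11
H(X) = -[(10/33)·log₂(10/33) + (17/33)·log₂(17/33) + (2/11)·log₂(2/11)]
  = 0.52196 + 0.49296 + 0.44717 = 1.4621 bits

Marginal of Y (column sums):
  P(Y=0) = 2/11 + 13/33 + 4/33 = 23/33
  P(Y=1) = 4/33 + 4/33 + 2/33 = 10/33
H(X|Y) = Σ_y P(y)·H(X|Y=y):
  Y=0: P(Y=0) = 23/33, P(X|Y=0) = (6/23, 13/23, 4/23) → H(X|Y=0) = 1.40984
  Y=1: P(Y=1) = 10/33, P(X|Y=1) = (2/5, 2/5, 1/5) → H(X|Y=1) = 1.52193
H(X|Y) = (23/33)·1.40984 + (10/33)·1.52193 = 1.4438 bits

I(X;Y) = H(X) - H(X|Y) = 1.4621 - 1.4438 = 0.0183 bits

Cross-check via I(X;Y) = H(X) + H(Y) - H(X,Y): computing H(Y) from the column sums and H(X,Y) from the 6 cells in the same way gives H(Y) = 0.8850 bits and H(X,Y) = 2.3288 bits, so
I(X;Y) = 1.4621 + 0.8850 - 2.3288 = 0.0183 bits ✓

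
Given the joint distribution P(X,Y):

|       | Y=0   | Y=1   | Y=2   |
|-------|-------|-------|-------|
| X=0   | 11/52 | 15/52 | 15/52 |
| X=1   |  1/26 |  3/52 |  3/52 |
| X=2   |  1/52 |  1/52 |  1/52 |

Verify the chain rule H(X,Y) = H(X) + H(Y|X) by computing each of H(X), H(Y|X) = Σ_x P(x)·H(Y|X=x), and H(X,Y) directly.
H(X) = 0.9232 bits, H(Y|X) = 1.5701 bits, H(X,Y) = 2.4933 bits

Marginal of X (row sums):
  P(X=0) = 11/52 + 15/52 + 15/52 = 41/52
  P(X=1) = 1/26 + 3/52 + 3/52 = 2/13
  P(X=2) = 1/52 + 1/52 + 1/52 = 3/52
H(X) = -[(41/52)·log₂(41/52) + (2/13)·log₂(2/13) + (3/52)·log₂(3/52)]
  = 0.27035 + 0.41545 + 0.23743 = 0.9232 bits

H(Y|X) = Σ_x P(x)·H(Y|X=x):
  X=0: P(X=0) = 41/52, P(Y|X=0) = (11/41, 15/41, 15/41) → H(Y|X=0) = 1.57071
  X=1: P(X=1) = 2/13, P(Y|X=1) = (1/4, 3/8, 3/8) → H(Y|X=1) = 1.56128
  X=2: P(X=2) = 3/52, P(Y|X=2) = (1/3, 1/3, 1/3) → H(Y|X=2) = 1.58496
H(Y|X) = (41/52)·1.57071 + (2/13)·1.56128 + (3/52)·1.58496 = 1.5701 bits

H(X,Y) = -Σ_{x,y} P(x,y) log₂ P(x,y). Per-cell terms -P(x,y)·log₂P(x,y):
  X=0: 0.47406, 0.51737, 0.51737
  X=1: 0.18079, 0.23743, 0.23743
  X=2: 0.10962, 0.10962, 0.10962
Sum of the 9 terms: H(X,Y) = 2.4933 bits

Chain rule check:
  H(X) + H(Y|X) = 0.9232 + 1.5701 = 2.4933 bits
  H(X,Y) = 2.4933 bits
✓ Chain rule verified.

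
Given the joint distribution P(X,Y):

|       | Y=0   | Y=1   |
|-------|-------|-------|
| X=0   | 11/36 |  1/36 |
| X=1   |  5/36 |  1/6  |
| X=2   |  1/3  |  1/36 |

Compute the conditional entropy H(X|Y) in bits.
1.4004 bits

H(X|Y) = H(X,Y) - H(Y)

H(X,Y) = -Σ_{x,y} P(x,y) log₂ P(x,y). Per-cell terms -P(x,y)·log₂P(x,y):
  X=0: 0.5227, 0.1436
  X=1: 0.3956, 0.4308
  X=2: 0.5283, 0.1436
Sum of the 6 terms: H(X,Y) = 2.1646 bits

Marginal of Y (column sums):
  P(Y=0) = 11/36 + 5/36 + 1/3 = 7/9
  P(Y=1) = 1/36 + 1/6 + 1/36 = 2/9
H(Y) = -[(7/9)·log₂(7/9) + (2/9)·log₂(2/9)]
  = 0.2820 + 0.4822 = 0.7642 bits

H(X|Y) = H(X,Y) - H(Y) = 2.1646 - 0.7642 = 1.4004 bits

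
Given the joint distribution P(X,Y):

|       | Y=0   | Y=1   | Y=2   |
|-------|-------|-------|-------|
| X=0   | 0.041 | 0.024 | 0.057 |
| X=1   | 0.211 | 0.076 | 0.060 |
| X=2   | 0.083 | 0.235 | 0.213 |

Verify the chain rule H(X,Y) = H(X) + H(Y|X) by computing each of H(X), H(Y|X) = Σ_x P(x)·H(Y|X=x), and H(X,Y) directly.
H(X) = 1.3851 bits, H(Y|X) = 1.4325 bits, H(X,Y) = 2.8176 bits

Marginal of X (row sums):
  P(X=0) = 0.041 + 0.024 + 0.057 = 0.122
  P(X=1) = 0.211 + 0.076 + 0.060 = 0.347
  P(X=2) = 0.083 + 0.235 + 0.213 = 0.531
H(X) = -[0.122·log₂(0.122) + 0.347·log₂(0.347) + 0.531·log₂(0.531)]
  = 0.37028 + 0.52987 + 0.48492 = 1.3851 bits

H(Y|X) = Σ_x P(x)·H(Y|X=x):
  X=0: P(X=0) = 0.122, P(Y|X=0) = (41/122, 12/61, 57/122) → H(Y|X=0) = 1.50309
  X=1: P(X=1) = 0.347, P(Y|X=1) = (211/347, 76/347, 60/347) → H(Y|X=1) = 1.35404
  X=2: P(X=2) = 0.531, P(Y|X=2) = (83/531, 235/531, 71/177) → H(Y|X=2) = 1.46763
H(Y|X) = 0.122·1.50309 + 0.347·1.35404 + 0.531·1.46763 = 1.4325 bits

H(X,Y) = -Σ_{x,y} P(x,y) log₂ P(x,y). Per-cell terms -P(x,y)·log₂P(x,y):
  X=0: 0.18894, 0.12914, 0.23557
  X=1: 0.47363, 0.28256, 0.24353
  X=2: 0.29803, 0.49098, 0.47522
Sum of the 9 terms: H(X,Y) = 2.8176 bits

Chain rule check:
  H(X) + H(Y|X) = 1.3851 + 1.4325 = 2.8176 bits
  H(X,Y) = 2.8176 bits
✓ Chain rule verified.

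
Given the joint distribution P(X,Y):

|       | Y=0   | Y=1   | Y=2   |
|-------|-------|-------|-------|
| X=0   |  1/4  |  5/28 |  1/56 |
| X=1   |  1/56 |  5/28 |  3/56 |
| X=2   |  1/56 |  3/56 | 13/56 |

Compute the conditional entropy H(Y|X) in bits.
1.0987 bits

H(Y|X) = H(X,Y) - H(X)

H(X,Y) = -Σ_{x,y} P(x,y) log₂ P(x,y). Per-cell terms -P(x,y)·log₂P(x,y):
  X=0: 0.50000, 0.44383, 0.10370
  X=1: 0.10370, 0.44383, 0.22620
  X=2: 0.10370, 0.22620, 0.48911
Sum of the 9 terms: H(X,Y) = 2.64027 bits

Marginal of X (row sums):
  P(X=0) = 1/4 + 5/28 + 1/56 = 25/56
  P(X=1) = 1/56 + 5/28 + 3/56 = 1/4
  P(X=2) = 1/56 + 3/56 + 13/56 = 17/56
H(X) = -[(25/56)·log₂(25/56) + (1/4)·log₂(1/4) + (17/56)·log₂(17/56)]
  = 0.51942 + 0.50000 + 0.52211 = 1.54153 bits

H(Y|X) = H(X,Y) - H(X) = 2.64027 - 1.54153 = 1.0987 bits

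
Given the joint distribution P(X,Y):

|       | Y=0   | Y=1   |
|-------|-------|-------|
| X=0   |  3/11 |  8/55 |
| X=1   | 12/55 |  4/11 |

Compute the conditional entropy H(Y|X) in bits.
0.9451 bits

H(Y|X) = H(X,Y) - H(X)

H(X,Y) = -Σ_{x,y} P(x,y) log₂ P(x,y). Per-cell terms -P(x,y)·log₂P(x,y):
  X=0: 0.5112, 0.4046
  X=1: 0.4792, 0.5307
Sum of the 4 terms: H(X,Y) = 1.9257 bits

Marginal of X (row sums):
  P(X=0) = 3/11 + 8/55 = 23/55
  P(X=1) = 12/55 + 4/11 = 32/55
H(X) = -[(23/55)·log₂(23/55) + (32/55)·log₂(32/55)]
  = 0.5260 + 0.4546 = 0.9806 bits

H(Y|X) = H(X,Y) - H(X) = 1.9257 - 0.9806 = 0.9451 bits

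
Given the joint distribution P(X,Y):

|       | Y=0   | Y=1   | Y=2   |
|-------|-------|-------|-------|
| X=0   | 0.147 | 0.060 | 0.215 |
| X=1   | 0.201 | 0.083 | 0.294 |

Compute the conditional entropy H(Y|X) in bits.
1.4271 bits

H(Y|X) = H(X,Y) - H(X)

H(X,Y) = -Σ_{x,y} P(x,y) log₂ P(x,y). Per-cell terms -P(x,y)·log₂P(x,y):
  X=0: 0.40662, 0.24353, 0.47678
  X=1: 0.46526, 0.29803, 0.51924
Sum of the 6 terms: H(X,Y) = 2.4095 bits

Marginal of X (row sums):
  P(X=0) = 0.147 + 0.060 + 0.215 = 0.422
  P(X=1) = 0.201 + 0.083 + 0.294 = 0.578
H(X) = -[0.422·log₂(0.422) + 0.578·log₂(0.578)]
  = 0.52526 + 0.45712 = 0.9824 bits

H(Y|X) = H(X,Y) - H(X) = 2.4095 - 0.9824 = 1.4271 bits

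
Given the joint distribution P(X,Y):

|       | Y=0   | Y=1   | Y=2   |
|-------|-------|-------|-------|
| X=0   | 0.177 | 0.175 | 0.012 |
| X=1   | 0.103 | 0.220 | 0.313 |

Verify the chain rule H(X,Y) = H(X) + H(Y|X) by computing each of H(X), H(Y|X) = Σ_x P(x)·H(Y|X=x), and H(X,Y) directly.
H(X) = 0.9460 bits, H(Y|X) = 1.3557 bits, H(X,Y) = 2.3017 bits

Marginal of X (row sums):
  P(X=0) = 0.177 + 0.175 + 0.012 = 0.364
  P(X=1) = 0.103 + 0.220 + 0.313 = 0.636
H(X) = -[0.364·log₂(0.364) + 0.636·log₂(0.636)]
  = 0.530708 + 0.415245 = 0.9460 bits

H(Y|X) = Σ_x P(x)·H(Y|X=x):
  X=0: P(X=0) = 0.364, P(Y|X=0) = (177/364, 25/52, 3/91) → H(Y|X=0) = 1.176070
  X=1: P(X=1) = 0.636, P(Y|X=1) = (103/636, 55/159, 313/636) → H(Y|X=1) = 1.458505
H(Y|X) = 0.364·1.176070 + 0.636·1.458505 = 1.3557 bits

H(X,Y) = -Σ_{x,y} P(x,y) log₂ P(x,y). Per-cell terms -P(x,y)·log₂P(x,y):
  X=0: 0.442178, 0.440050, 0.076570
  X=1: 0.337766, 0.480573, 0.524515
Sum of the 6 terms: H(X,Y) = 2.3017 bits

Chain rule check:
  H(X) + H(Y|X) = 0.9460 + 1.3557 = 2.3017 bits
  H(X,Y) = 2.3017 bits
✓ Chain rule verified.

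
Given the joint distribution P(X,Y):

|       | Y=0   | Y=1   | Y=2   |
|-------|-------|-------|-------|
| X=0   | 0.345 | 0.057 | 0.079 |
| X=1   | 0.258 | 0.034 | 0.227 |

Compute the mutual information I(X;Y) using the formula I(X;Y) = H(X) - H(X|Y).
0.0661 bits

I(X;Y) = H(X) - H(X|Y)

Marginal of X (row sums):
  P(X=0) = 0.345 + 0.057 + 0.079 = 0.481
  P(X=1) = 0.258 + 0.034 + 0.227 = 0.519
H(X) = -[0.481·log₂(0.481) + 0.519·log₂(0.519)]
  = 0.507884 + 0.491074 = 0.998958 bits

Marginal of Y (column sums):
  P(Y=0) = 0.345 + 0.258 = 0.603
  P(Y=1) = 0.057 + 0.034 = 0.091
  P(Y=2) = 0.079 + 0.227 = 0.306
H(X|Y) = Σ_y P(y)·H(X|Y=y):
  Y=0: P(Y=0) = 0.603, P(X|Y=0) = (115/201, 86/201) → H(X|Y=0) = 0.984932
  Y=1: P(Y=1) = 0.091, P(X|Y=1) = (57/91, 34/91) → H(X|Y=1) = 0.953416
  Y=2: P(Y=2) = 0.306, P(X|Y=2) = (79/306, 227/306) → H(X|Y=2) = 0.823972
H(X|Y) = 0.603·0.984932 + 0.091·0.953416 + 0.306·0.823972 = 0.932810 bits

I(X;Y) = H(X) - H(X|Y) = 0.998958 - 0.932810 = 0.0661 bits

Cross-check via I(X;Y) = H(X) + H(Y) - H(X,Y): computing H(Y) from the column sums and H(X,Y) from the 6 cells in the same way gives H(Y) = 1.277498 bits and H(X,Y) = 2.210308 bits, so
I(X;Y) = 0.998958 + 1.277498 - 2.210308 = 0.0661 bits ✓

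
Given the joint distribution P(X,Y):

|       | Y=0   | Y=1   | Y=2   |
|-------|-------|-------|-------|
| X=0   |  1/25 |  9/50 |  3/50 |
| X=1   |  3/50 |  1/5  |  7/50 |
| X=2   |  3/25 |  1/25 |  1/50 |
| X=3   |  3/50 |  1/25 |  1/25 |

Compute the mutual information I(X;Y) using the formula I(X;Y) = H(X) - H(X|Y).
0.1599 bits

I(X;Y) = H(X) - H(X|Y)

Marginal of X (row sums):
  P(X=0) = 1/25 + 9/50 + 3/50 = 7/25
  P(X=1) = 3/50 + 1/5 + 7/50 = 2/5
  P(X=2) = 3/25 + 1/25 + 1/50 = 9/50
  P(X=3) = 3/50 + 1/25 + 1/25 = 7/50
H(X) = -[(7/25)·log₂(7/25) + (2/5)·log₂(2/5) + (9/50)·log₂(9/50) + (7/50)·log₂(7/50)]
  = 0.51422 + 0.52877 + 0.44531 + 0.39711 = 1.88541 bits

Marginal of Y (column sums):
  P(Y=0) = 1/25 + 3/50 + 3/25 + 3/50 = 7/25
  P(Y=1) = 9/50 + 1/5 + 1/25 + 1/25 = 23/50
  P(Y=2) = 3/50 + 7/50 + 1/50 + 1/25 = 13/50
H(X|Y) = Σ_y P(y)·H(X|Y=y):
  Y=0: P(Y=0) = 7/25, P(X|Y=0) = (1/7, 3/14, 3/7, 3/14) → H(X|Y=0) = 1.87739
  Y=1: P(Y=1) = 23/50, P(X|Y=1) = (9/23, 10/23, 2/23, 2/23) → H(X|Y=1) = 1.66493
  Y=2: P(Y=2) = 13/50, P(X|Y=2) = (3/13, 7/13, 1/13, 2/13) → H(X|Y=2) = 1.66918
H(X|Y) = (7/25)·1.87739 + (23/50)·1.66493 + (13/50)·1.66918 = 1.72552 bits

I(X;Y) = H(X) - H(X|Y) = 1.88541 - 1.72552 = 0.1599 bits

Cross-check via I(X;Y) = H(X) + H(Y) - H(X,Y): computing H(Y) from the column sums and H(X,Y) from the 12 cells in the same way gives H(Y) = 1.53484 bits and H(X,Y) = 3.26037 bits, so
I(X;Y) = 1.88541 + 1.53484 - 3.26037 = 0.1599 bits ✓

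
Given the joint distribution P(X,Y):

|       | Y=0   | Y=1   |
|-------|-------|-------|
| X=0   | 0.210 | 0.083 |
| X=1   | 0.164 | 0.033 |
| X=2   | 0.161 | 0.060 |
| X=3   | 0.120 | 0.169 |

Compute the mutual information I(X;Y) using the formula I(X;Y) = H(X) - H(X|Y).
0.0797 bits

I(X;Y) = H(X) - H(X|Y)

Marginal of X (row sums):
  P(X=0) = 0.210 + 0.083 = 0.293
  P(X=1) = 0.164 + 0.033 = 0.197
  P(X=2) = 0.161 + 0.060 = 0.221
  P(X=3) = 0.120 + 0.169 = 0.289
H(X) = -[0.293·log₂(0.293) + 0.197·log₂(0.197) + 0.221·log₂(0.221) + 0.289·log₂(0.289)]
  = 0.5189 + 0.4617 + 0.4813 + 0.5176 = 1.9795 bits

Marginal of Y (column sums):
  P(Y=0) = 0.210 + 0.164 + 0.161 + 0.120 = 0.655
  P(Y=1) = 0.083 + 0.033 + 0.060 + 0.169 = 0.345
H(X|Y) = Σ_y P(y)·H(X|Y=y):
  Y=0: P(Y=0) = 0.655, P(X|Y=0) = (42/131, 164/655, 161/655, 24/131) → H(X|Y=0) = 1.9726
  Y=1: P(Y=1) = 0.345, P(X|Y=1) = (83/345, 11/115, 4/23, 169/345) → H(X|Y=1) = 1.7616
H(X|Y) = 0.655·1.9726 + 0.345·1.7616 = 1.8998 bits

I(X;Y) = H(X) - H(X|Y) = 1.9795 - 1.8998 = 0.0797 bits

Cross-check via I(X;Y) = H(X) + H(Y) - H(X,Y): computing H(Y) from the column sums and H(X,Y) from the 8 cells in the same way gives H(Y) = 0.9295 bits and H(X,Y) = 2.8293 bits, so
I(X;Y) = 1.9795 + 0.9295 - 2.8293 = 0.0797 bits ✓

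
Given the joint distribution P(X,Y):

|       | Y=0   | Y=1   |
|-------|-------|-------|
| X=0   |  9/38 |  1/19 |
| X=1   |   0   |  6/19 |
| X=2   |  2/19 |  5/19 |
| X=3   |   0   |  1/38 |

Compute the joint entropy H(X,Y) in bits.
2.2277 bits

H(X,Y) = -Σ_{x,y} P(x,y) log₂ P(x,y). Per-cell terms -P(x,y)·log₂P(x,y):
  X=0: 0.4922, 0.2236
  X=1: 0.0000, 0.5251
  X=2: 0.3419, 0.5068
  X=3: 0.0000, 0.1381
  (cells with P = 0 contribute 0)
Sum of the 8 terms: H(X,Y) = 2.2277 bits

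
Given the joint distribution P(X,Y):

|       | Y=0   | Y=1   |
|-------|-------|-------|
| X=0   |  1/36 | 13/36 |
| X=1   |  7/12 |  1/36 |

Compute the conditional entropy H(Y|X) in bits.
0.3074 bits

H(Y|X) = H(X,Y) - H(X)

H(X,Y) = -Σ_{x,y} P(x,y) log₂ P(x,y). Per-cell terms -P(x,y)·log₂P(x,y):
  X=0: 0.14361, 0.53065
  X=1: 0.45360, 0.14361
Sum of the 4 terms: H(X,Y) = 1.2715 bits

Marginal of X (row sums):
  P(X=0) = 1/36 + 13/36 = 7/18
  P(X=1) = 7/12 + 1/36 = 11/18
H(X) = -[(7/18)·log₂(7/18) + (11/18)·log₂(11/18)]
  = 0.52989 + 0.43419 = 0.9641 bits

H(Y|X) = H(X,Y) - H(X) = 1.2715 - 0.9641 = 0.3074 bits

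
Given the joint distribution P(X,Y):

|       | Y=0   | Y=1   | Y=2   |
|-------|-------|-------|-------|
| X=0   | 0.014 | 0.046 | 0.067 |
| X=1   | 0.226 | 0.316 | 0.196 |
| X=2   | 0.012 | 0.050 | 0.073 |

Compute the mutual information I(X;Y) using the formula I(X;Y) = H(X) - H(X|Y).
0.0574 bits

I(X;Y) = H(X) - H(X|Y)

Marginal of X (row sums):
  P(X=0) = 0.014 + 0.046 + 0.067 = 0.127
  P(X=1) = 0.226 + 0.316 + 0.196 = 0.738
  P(X=2) = 0.012 + 0.050 + 0.073 = 0.135
H(X) = -[0.127·log₂(0.127) + 0.738·log₂(0.738) + 0.135·log₂(0.135)]
  = 0.3781 + 0.3235 + 0.3900 = 1.0916 bits

Marginal of Y (column sums):
  P(Y=0) = 0.014 + 0.226 + 0.012 = 0.252
  P(Y=1) = 0.046 + 0.316 + 0.050 = 0.412
  P(Y=2) = 0.067 + 0.196 + 0.073 = 0.336
H(X|Y) = Σ_y P(y)·H(X|Y=y):
  Y=0: P(Y=0) = 0.252, P(X|Y=0) = (1/18, 113/126, 1/21) → H(X|Y=0) = 0.5817
  Y=1: P(Y=1) = 0.412, P(X|Y=1) = (23/206, 79/103, 25/206) → H(X|Y=1) = 1.0159
  Y=2: P(Y=2) = 0.336, P(X|Y=2) = (67/336, 7/12, 73/336) → H(X|Y=2) = 1.3960
H(X|Y) = 0.252·0.5817 + 0.412·1.0159 + 0.336·1.3960 = 1.0342 bits

I(X;Y) = H(X) - H(X|Y) = 1.0916 - 1.0342 = 0.0574 bits

Cross-check via I(X;Y) = H(X) + H(Y) - H(X,Y): computing H(Y) from the column sums and H(X,Y) from the 9 cells in the same way gives H(Y) = 1.5569 bits and H(X,Y) = 2.5911 bits, so
I(X;Y) = 1.0916 + 1.5569 - 2.5911 = 0.0574 bits ✓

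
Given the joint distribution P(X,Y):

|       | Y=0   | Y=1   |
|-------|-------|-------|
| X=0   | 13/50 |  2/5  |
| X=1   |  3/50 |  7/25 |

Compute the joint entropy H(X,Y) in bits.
1.7918 bits

H(X,Y) = -Σ_{x,y} P(x,y) log₂ P(x,y). Per-cell terms -P(x,y)·log₂P(x,y):
  X=0: 0.5053, 0.5288
  X=1: 0.2435, 0.5142
Sum of the 4 terms: H(X,Y) = 1.7918 bits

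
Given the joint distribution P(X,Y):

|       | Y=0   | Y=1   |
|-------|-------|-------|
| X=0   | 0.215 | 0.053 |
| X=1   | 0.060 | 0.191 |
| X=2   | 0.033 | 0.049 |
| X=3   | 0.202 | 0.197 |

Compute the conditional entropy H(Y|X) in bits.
0.8701 bits

H(Y|X) = H(X,Y) - H(X)

H(X,Y) = -Σ_{x,y} P(x,y) log₂ P(x,y). Per-cell terms -P(x,y)·log₂P(x,y):
  X=0: 0.476782, 0.224607
  X=1: 0.243534, 0.456176
  X=2: 0.162406, 0.213203
  X=3: 0.466130, 0.461715
Sum of the 8 terms: H(X,Y) = 2.70455 bits

Marginal of X (row sums):
  P(X=0) = 0.215 + 0.053 = 0.268
  P(X=1) = 0.060 + 0.191 = 0.251
  P(X=2) = 0.033 + 0.049 = 0.082
  P(X=3) = 0.202 + 0.197 = 0.399
H(X) = -[0.268·log₂(0.268) + 0.251·log₂(0.251) + 0.082·log₂(0.082) + 0.399·log₂(0.399)]
  = 0.509118 + 0.500554 + 0.295875 + 0.528890 = 1.83444 bits

H(Y|X) = H(X,Y) - H(X) = 2.70455 - 1.83444 = 0.8701 bits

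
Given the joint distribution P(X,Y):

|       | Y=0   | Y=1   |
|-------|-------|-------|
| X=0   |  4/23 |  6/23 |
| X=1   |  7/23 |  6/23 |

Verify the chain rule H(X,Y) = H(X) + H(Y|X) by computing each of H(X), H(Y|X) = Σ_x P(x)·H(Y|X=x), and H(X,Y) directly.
H(X) = 0.9877 bits, H(Y|X) = 0.9850 bits, H(X,Y) = 1.9726 bits

Marginal of X (row sums):
  P(X=0) = 4/23 + 6/23 = 10/23
  P(X=1) = 7/23 + 6/23 = 13/23
H(X) = -[(10/23)·log₂(10/23) + (13/23)·log₂(13/23)]
  = 0.52245 + 0.46524 = 0.9877 bits

H(Y|X) = Σ_x P(x)·H(Y|X=x):
  X=0: P(X=0) = 10/23, P(Y|X=0) = (2/5, 3/5) → H(Y|X=0) = 0.97095
  X=1: P(X=1) = 13/23, P(Y|X=1) = (7/13, 6/13) → H(Y|X=1) = 0.99573
H(Y|X) = (10/23)·0.97095 + (13/23)·0.99573 = 0.9850 bits

H(X,Y) = -Σ_{x,y} P(x,y) log₂ P(x,y). Per-cell terms -P(x,y)·log₂P(x,y):
  X=0: 0.43888, 0.50572
  X=1: 0.52232, 0.50572
Sum of the 4 terms: H(X,Y) = 1.9726 bits

Chain rule check:
  H(X) + H(Y|X) = 0.9877 + 0.9850 = 1.9727 bits
  H(X,Y) = 1.9726 bits
✓ Chain rule verified (Δ = 0.0001 is 4-dp rounding noise: each of the three values was rounded independently).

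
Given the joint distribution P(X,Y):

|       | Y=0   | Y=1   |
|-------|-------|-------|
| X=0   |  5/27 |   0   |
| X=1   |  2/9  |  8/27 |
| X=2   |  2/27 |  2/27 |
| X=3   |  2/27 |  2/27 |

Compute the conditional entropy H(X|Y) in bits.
1.5742 bits

H(X|Y) = H(X,Y) - H(Y)

H(X,Y) = -Σ_{x,y} P(x,y) log₂ P(x,y). Per-cell terms -P(x,y)·log₂P(x,y):
  X=0: 0.45055, 0.00000
  X=1: 0.48221, 0.51997
  X=2: 0.27814, 0.27814
  X=3: 0.27814, 0.27814
  (cells with P = 0 contribute 0)
Sum of the 8 terms: H(X,Y) = 2.5653 bits

Marginal of Y (column sums):
  P(Y=0) = 5/27 + 2/9 + 2/27 + 2/27 = 5/9
  P(Y=1) = 0 + 8/27 + 2/27 + 2/27 = 4/9
H(Y) = -[(5/9)·log₂(5/9) + (4/9)·log₂(4/9)]
  = 0.47111 + 0.51997 = 0.9911 bits

H(X|Y) = H(X,Y) - H(Y) = 2.5653 - 0.9911 = 1.5742 bits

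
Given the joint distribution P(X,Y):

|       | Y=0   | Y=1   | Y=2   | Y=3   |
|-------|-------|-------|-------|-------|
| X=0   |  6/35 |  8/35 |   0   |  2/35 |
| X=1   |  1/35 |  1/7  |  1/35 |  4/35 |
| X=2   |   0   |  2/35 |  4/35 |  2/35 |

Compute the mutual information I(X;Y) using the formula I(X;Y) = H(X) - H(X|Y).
0.3636 bits

I(X;Y) = H(X) - H(X|Y)

Marginal of X (row sums):
  P(X=0) = 6/35 + 8/35 + 0 + 2/35 = 16/35
  P(X=1) = 1/35 + 1/7 + 1/35 + 4/35 = 11/35
  P(X=2) = 0 + 2/35 + 4/35 + 2/35 = 8/35
H(X) = -[(16/35)·log₂(16/35) + (11/35)·log₂(11/35) + (8/35)·log₂(8/35)]
  = 0.516244 + 0.524810 + 0.486693 = 1.52775 bits

Marginal of Y (column sums):
  P(Y=0) = 6/35 + 1/35 + 0 = 1/5
  P(Y=1) = 8/35 + 1/7 + 2/35 = 3/7
  P(Y=2) = 0 + 1/35 + 4/35 = 1/7
  P(Y=3) = 2/35 + 4/35 + 2/35 = 8/35
H(X|Y) = Σ_y P(y)·H(X|Y=y):
  Y=0: P(Y=0) = 1/5, P(X|Y=0) = (6/7, 1/7, 0) → H(X|Y=0) = 0.591673
  Y=1: P(Y=1) = 3/7, P(X|Y=1) = (8/15, 1/3, 2/15) → H(X|Y=1) = 1.399581
  Y=2: P(Y=2) = 1/7, P(X|Y=2) = (0, 1/5, 4/5) → H(X|Y=2) = 0.721928
  Y=3: P(Y=3) = 8/35, P(X|Y=3) = (1/4, 1/2, 1/4) → H(X|Y=3) = 1.500000
H(X|Y) = (1/5)·0.591673 + (3/7)·1.399581 + (1/7)·0.721928 + (8/35)·1.500000 = 1.16414 bits

I(X;Y) = H(X) - H(X|Y) = 1.52775 - 1.16414 = 0.3636 bits

Cross-check via I(X;Y) = H(X) + H(Y) - H(X,Y): computing H(Y) from the column sums and H(X,Y) from the 12 cells in the same way gives H(Y) = 1.87601 bits and H(X,Y) = 3.04016 bits, so
I(X;Y) = 1.52775 + 1.87601 - 3.04016 = 0.3636 bits ✓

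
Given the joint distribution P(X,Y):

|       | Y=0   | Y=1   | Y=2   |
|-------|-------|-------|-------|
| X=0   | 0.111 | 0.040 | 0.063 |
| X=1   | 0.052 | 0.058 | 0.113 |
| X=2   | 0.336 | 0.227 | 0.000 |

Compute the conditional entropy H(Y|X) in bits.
1.1935 bits

H(Y|X) = H(X,Y) - H(X)

H(X,Y) = -Σ_{x,y} P(x,y) log₂ P(x,y). Per-cell terms -P(x,y)·log₂P(x,y):
  X=0: 0.352022, 0.185754, 0.251276
  X=1: 0.221798, 0.238253, 0.355453
  X=2: 0.528685, 0.485607, 0.000000
  (cells with P = 0 contribute 0)
Sum of the 9 terms: H(X,Y) = 2.61885 bits

Marginal of X (row sums):
  P(X=0) = 0.111 + 0.040 + 0.063 = 0.214
  P(X=1) = 0.052 + 0.058 + 0.113 = 0.223
  P(X=2) = 0.336 + 0.227 + 0.000 = 0.563
H(X) = -[0.214·log₂(0.214) + 0.223·log₂(0.223) + 0.563·log₂(0.563)]
  = 0.476004 + 0.482769 + 0.466611 = 1.42538 bits

H(Y|X) = H(X,Y) - H(X) = 2.61885 - 1.42538 = 1.1935 bits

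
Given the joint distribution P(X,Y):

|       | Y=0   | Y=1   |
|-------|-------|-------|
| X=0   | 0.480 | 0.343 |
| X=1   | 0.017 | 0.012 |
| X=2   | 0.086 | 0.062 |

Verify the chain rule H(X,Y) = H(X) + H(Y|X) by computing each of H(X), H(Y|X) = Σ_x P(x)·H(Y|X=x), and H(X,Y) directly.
H(X) = 0.7874 bits, H(Y|X) = 0.9800 bits, H(X,Y) = 1.7674 bits

Marginal of X (row sums):
  P(X=0) = 0.480 + 0.343 = 0.823
  P(X=1) = 0.017 + 0.012 = 0.029
  P(X=2) = 0.086 + 0.062 = 0.148
H(X) = -[0.823·log₂(0.823) + 0.029·log₂(0.029) + 0.148·log₂(0.148)]
  = 0.23129 + 0.14813 + 0.40794 = 0.7874 bits

H(Y|X) = Σ_x P(x)·H(Y|X=x):
  X=0: P(X=0) = 0.823, P(Y|X=0) = (480/823, 343/823) → H(Y|X=0) = 0.97992
  X=1: P(X=1) = 0.029, P(Y|X=1) = (17/29, 12/29) → H(Y|X=1) = 0.97845
  X=2: P(X=2) = 0.148, P(Y|X=2) = (43/74, 31/74) → H(Y|X=2) = 0.98095
H(Y|X) = 0.823·0.97992 + 0.029·0.97845 + 0.148·0.98095 = 0.9800 bits

H(X,Y) = -Σ_{x,y} P(x,y) log₂ P(x,y). Per-cell terms -P(x,y)·log₂P(x,y):
  X=0: 0.50827, 0.52950
  X=1: 0.09993, 0.07657
  X=2: 0.30440, 0.24872
Sum of the 6 terms: H(X,Y) = 1.7674 bits

Chain rule check:
  H(X) + H(Y|X) = 0.7874 + 0.9800 = 1.7674 bits
  H(X,Y) = 1.7674 bits
✓ Chain rule verified.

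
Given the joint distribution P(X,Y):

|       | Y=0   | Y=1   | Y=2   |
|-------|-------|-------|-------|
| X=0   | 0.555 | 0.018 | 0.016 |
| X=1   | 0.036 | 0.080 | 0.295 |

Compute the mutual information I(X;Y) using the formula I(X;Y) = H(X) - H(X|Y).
0.6230 bits

I(X;Y) = H(X) - H(X|Y)

Marginal of X (row sums):
  P(X=0) = 0.555 + 0.018 + 0.016 = 0.589
  P(X=1) = 0.036 + 0.080 + 0.295 = 0.411
H(X) = -[0.589·log₂(0.589) + 0.411·log₂(0.411)]
  = 0.449796 + 0.527227 = 0.97702 bits

Marginal of Y (column sums):
  P(Y=0) = 0.555 + 0.036 = 0.591
  P(Y=1) = 0.018 + 0.080 = 0.098
  P(Y=2) = 0.016 + 0.295 = 0.311
H(X|Y) = Σ_y P(y)·H(X|Y=y):
  Y=0: P(Y=0) = 0.591, P(X|Y=0) = (185/197, 12/197) → H(X|Y=0) = 0.331061
  Y=1: P(Y=1) = 0.098, P(X|Y=1) = (9/49, 40/49) → H(X|Y=1) = 0.688048
  Y=2: P(Y=2) = 0.311, P(X|Y=2) = (16/311, 295/311) → H(X|Y=2) = 0.292512
H(X|Y) = 0.591·0.331061 + 0.098·0.688048 + 0.311·0.292512 = 0.35406 bits

I(X;Y) = H(X) - H(X|Y) = 0.97702 - 0.35406 = 0.6230 bits

Cross-check via I(X;Y) = H(X) + H(Y) - H(X,Y): computing H(Y) from the column sums and H(X,Y) from the 6 cells in the same way gives H(Y) = 1.30088 bits and H(X,Y) = 1.65493 bits, so
I(X;Y) = 0.97702 + 1.30088 - 1.65493 = 0.6230 bits ✓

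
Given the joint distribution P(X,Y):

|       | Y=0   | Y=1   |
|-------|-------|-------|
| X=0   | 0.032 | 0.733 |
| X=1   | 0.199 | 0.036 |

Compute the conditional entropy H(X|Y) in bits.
0.3438 bits

H(X|Y) = H(X,Y) - H(Y)

H(X,Y) = -Σ_{x,y} P(x,y) log₂ P(x,y). Per-cell terms -P(x,y)·log₂P(x,y):
  X=0: 0.15891, 0.32847
  X=1: 0.46350, 0.17265
Sum of the 4 terms: H(X,Y) = 1.12353 bits

Marginal of Y (column sums):
  P(Y=0) = 0.032 + 0.199 = 0.231
  P(Y=1) = 0.733 + 0.036 = 0.769
H(Y) = -[0.231·log₂(0.231) + 0.769·log₂(0.769)]
  = 0.48834 + 0.29141 = 0.77975 bits

H(X|Y) = H(X,Y) - H(Y) = 1.12353 - 0.77975 = 0.3438 bits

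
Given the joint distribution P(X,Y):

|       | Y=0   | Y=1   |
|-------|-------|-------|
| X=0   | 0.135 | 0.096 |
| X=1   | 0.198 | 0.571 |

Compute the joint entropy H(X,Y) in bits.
1.6388 bits

H(X,Y) = -Σ_{x,y} P(x,y) log₂ P(x,y). Per-cell terms -P(x,y)·log₂P(x,y):
  X=0: 0.3900, 0.3246
  X=1: 0.4626, 0.4616
Sum of the 4 terms: H(X,Y) = 1.6388 bits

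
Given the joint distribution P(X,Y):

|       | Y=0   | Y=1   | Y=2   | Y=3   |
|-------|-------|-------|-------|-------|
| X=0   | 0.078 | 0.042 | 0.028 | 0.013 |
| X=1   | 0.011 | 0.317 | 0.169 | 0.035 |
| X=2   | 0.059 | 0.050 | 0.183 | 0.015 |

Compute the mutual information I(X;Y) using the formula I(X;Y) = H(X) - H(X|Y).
0.2478 bits

I(X;Y) = H(X) - H(X|Y)

Marginal of X (row sums):
  P(X=0) = 0.078 + 0.042 + 0.028 + 0.013 = 0.161
  P(X=1) = 0.011 + 0.317 + 0.169 + 0.035 = 0.532
  P(X=2) = 0.059 + 0.050 + 0.183 + 0.015 = 0.307
H(X) = -[0.161·log₂(0.161) + 0.532·log₂(0.532) + 0.307·log₂(0.307)]
  = 0.4242 + 0.4844 + 0.5230 = 1.4316 bits

Marginal of Y (column sums):
  P(Y=0) = 0.078 + 0.011 + 0.059 = 0.148
  P(Y=1) = 0.042 + 0.317 + 0.050 = 0.409
  P(Y=2) = 0.028 + 0.169 + 0.183 = 0.380
  P(Y=3) = 0.013 + 0.035 + 0.015 = 0.063
H(X|Y) = Σ_y P(y)·H(X|Y=y):
  Y=0: P(Y=0) = 0.148, P(X|Y=0) = (39/74, 11/148, 59/148) → H(X|Y=0) = 1.2946
  Y=1: P(Y=1) = 0.409, P(X|Y=1) = (42/409, 317/409, 50/409) → H(X|Y=1) = 0.9928
  Y=2: P(Y=2) = 0.380, P(X|Y=2) = (7/95, 169/380, 183/380) → H(X|Y=2) = 1.3048
  Y=3: P(Y=3) = 0.063, P(X|Y=3) = (13/63, 5/9, 5/21) → H(X|Y=3) = 1.4339
H(X|Y) = 0.148·1.2946 + 0.409·0.9928 + 0.380·1.3048 + 0.063·1.4339 = 1.1838 bits

I(X;Y) = H(X) - H(X|Y) = 1.4316 - 1.1838 = 0.2478 bits

Cross-check via I(X;Y) = H(X) + H(Y) - H(X,Y): computing H(Y) from the column sums and H(X,Y) from the 12 cells in the same way gives H(Y) = 1.7172 bits and H(X,Y) = 2.9010 bits, so
I(X;Y) = 1.4316 + 1.7172 - 2.9010 = 0.2478 bits ✓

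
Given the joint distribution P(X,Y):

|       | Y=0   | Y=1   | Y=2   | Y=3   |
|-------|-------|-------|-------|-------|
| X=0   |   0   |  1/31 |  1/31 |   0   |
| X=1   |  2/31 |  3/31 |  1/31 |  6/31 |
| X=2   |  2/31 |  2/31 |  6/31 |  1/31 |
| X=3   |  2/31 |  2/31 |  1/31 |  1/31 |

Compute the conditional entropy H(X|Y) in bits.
1.4924 bits

H(X|Y) = H(X,Y) - H(Y)

H(X,Y) = -Σ_{x,y} P(x,y) log₂ P(x,y). Per-cell terms -P(x,y)·log₂P(x,y):
  X=0: 0.0000, 0.1598, 0.1598, 0.0000
  X=1: 0.2551, 0.3261, 0.1598, 0.4586
  X=2: 0.2551, 0.2551, 0.4586, 0.1598
  X=3: 0.2551, 0.2551, 0.1598, 0.1598
  (cells with P = 0 contribute 0)
Sum of the 16 terms: H(X,Y) = 3.4776 bits

Marginal of Y (column sums):
  P(Y=0) = 0 + 2/31 + 2/31 + 2/31 = 6/31
  P(Y=1) = 1/31 + 3/31 + 2/31 + 2/31 = 8/31
  P(Y=2) = 1/31 + 1/31 + 6/31 + 1/31 = 9/31
  P(Y=3) = 0 + 6/31 + 1/31 + 1/31 = 8/31
H(Y) = -[(6/31)·log₂(6/31) + (8/31)·log₂(8/31) + (9/31)·log₂(9/31) + (8/31)·log₂(8/31)]
  = 0.4586 + 0.5043 + 0.5180 + 0.5043 = 1.9852 bits

H(X|Y) = H(X,Y) - H(Y) = 3.4776 - 1.9852 = 1.4924 bits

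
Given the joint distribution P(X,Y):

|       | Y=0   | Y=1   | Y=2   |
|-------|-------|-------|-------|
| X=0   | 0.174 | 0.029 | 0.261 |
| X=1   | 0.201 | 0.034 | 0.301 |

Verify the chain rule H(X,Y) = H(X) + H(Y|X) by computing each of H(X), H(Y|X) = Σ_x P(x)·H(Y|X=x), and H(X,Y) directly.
H(X) = 0.9963 bits, H(Y|X) = 1.2491 bits, H(X,Y) = 2.2454 bits

Marginal of X (row sums):
  P(X=0) = 0.174 + 0.029 + 0.261 = 0.464
  P(X=1) = 0.201 + 0.034 + 0.301 = 0.536
H(X) = -[0.464·log₂(0.464) + 0.536·log₂(0.536)]
  = 0.51402 + 0.48224 = 0.9963 bits

H(Y|X) = Σ_x P(x)·H(Y|X=x):
  X=0: P(X=0) = 0.464, P(Y|X=0) = (3/8, 1/16, 9/16) → H(Y|X=0) = 1.24756
  X=1: P(X=1) = 0.536, P(Y|X=1) = (3/8, 17/268, 301/536) → H(Y|X=1) = 1.25050
H(Y|X) = 0.464·1.24756 + 0.536·1.25050 = 1.2491 bits

H(X,Y) = -Σ_{x,y} P(x,y) log₂ P(x,y). Per-cell terms -P(x,y)·log₂P(x,y):
  X=0: 0.43897, 0.14813, 0.50579
  X=1: 0.46526, 0.16586, 0.52138
Sum of the 6 terms: H(X,Y) = 2.2454 bits

Chain rule check:
  H(X) + H(Y|X) = 0.9963 + 1.2491 = 2.2454 bits
  H(X,Y) = 2.2454 bits
✓ Chain rule verified.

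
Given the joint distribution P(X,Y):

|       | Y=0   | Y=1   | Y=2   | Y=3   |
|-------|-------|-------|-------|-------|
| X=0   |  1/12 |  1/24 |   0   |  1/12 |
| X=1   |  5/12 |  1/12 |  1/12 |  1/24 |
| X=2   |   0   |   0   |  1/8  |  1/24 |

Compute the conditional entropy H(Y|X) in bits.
1.3433 bits

H(Y|X) = H(X,Y) - H(X)

H(X,Y) = -Σ_{x,y} P(x,y) log₂ P(x,y). Per-cell terms -P(x,y)·log₂P(x,y):
  X=0: 0.29875, 0.19104, 0.00000, 0.29875
  X=1: 0.52626, 0.29875, 0.29875, 0.19104
  X=2: 0.00000, 0.00000, 0.37500, 0.19104
  (cells with P = 0 contribute 0)
Sum of the 12 terms: H(X,Y) = 2.6694 bits

Marginal of X (row sums):
  P(X=0) = 1/12 + 1/24 + 0 + 1/12 = 5/24
  P(X=1) = 5/12 + 1/12 + 1/12 + 1/24 = 5/8
  P(X=2) = 0 + 0 + 1/8 + 1/24 = 1/6
H(X) = -[(5/24)·log₂(5/24) + (5/8)·log₂(5/8) + (1/6)·log₂(1/6)]
  = 0.47147 + 0.42379 + 0.43083 = 1.3261 bits

H(Y|X) = H(X,Y) - H(X) = 2.6694 - 1.3261 = 1.3433 bits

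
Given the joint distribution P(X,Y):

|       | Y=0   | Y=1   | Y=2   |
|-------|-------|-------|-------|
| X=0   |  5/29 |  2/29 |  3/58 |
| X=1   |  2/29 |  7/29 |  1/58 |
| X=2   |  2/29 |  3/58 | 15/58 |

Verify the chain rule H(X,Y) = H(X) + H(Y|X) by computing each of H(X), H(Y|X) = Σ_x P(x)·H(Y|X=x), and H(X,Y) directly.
H(X) = 1.5769 bits, H(Y|X) = 1.2012 bits, H(X,Y) = 2.7781 bits

Marginal of X (row sums):
  P(X=0) = 5/29 + 2/29 + 3/58 = 17/58
  P(X=1) = 2/29 + 7/29 + 1/58 = 19/58
  P(X=2) = 2/29 + 3/58 + 15/58 = 11/29
H(X) = -[(17/58)·log₂(17/58) + (19/58)·log₂(19/58) + (11/29)·log₂(11/29)]
  = 0.518945 + 0.527431 + 0.530484 = 1.5769 bits

H(Y|X) = Σ_x P(x)·H(Y|X=x):
  X=0: P(X=0) = 17/58, P(Y|X=0) = (10/17, 4/17, 3/17) → H(Y|X=0) = 1.383100
  X=1: P(X=1) = 19/58, P(Y|X=1) = (4/19, 14/19, 1/19) → H(Y|X=1) = 1.021455
  X=2: P(X=2) = 11/29, P(Y|X=2) = (2/11, 3/22, 15/22) → H(Y|X=2) = 1.215875
H(Y|X) = (17/58)·1.383100 + (19/58)·1.021455 + (11/29)·1.215875 = 1.2012 bits

H(X,Y) = -Σ_{x,y} P(x,y) log₂ P(x,y). Per-cell terms -P(x,y)·log₂P(x,y):
  X=0: 0.437251, 0.266068, 0.221018
  X=1: 0.266068, 0.494979, 0.101000
  X=2: 0.266068, 0.221018, 0.504592
Sum of the 9 terms: H(X,Y) = 2.7781 bits

Chain rule check:
  H(X) + H(Y|X) = 1.5769 + 1.2012 = 2.7781 bits
  H(X,Y) = 2.7781 bits
✓ Chain rule verified.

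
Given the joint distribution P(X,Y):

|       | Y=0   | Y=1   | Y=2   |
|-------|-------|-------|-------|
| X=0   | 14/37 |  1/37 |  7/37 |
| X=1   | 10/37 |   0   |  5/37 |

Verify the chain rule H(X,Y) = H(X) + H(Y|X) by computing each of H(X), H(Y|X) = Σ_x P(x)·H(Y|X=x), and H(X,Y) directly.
H(X) = 0.9740 bits, H(Y|X) = 1.0521 bits, H(X,Y) = 2.0261 bits

Marginal of X (row sums):
  P(X=0) = 14/37 + 1/37 + 7/37 = 22/37
  P(X=1) = 10/37 + 0 + 5/37 = 15/37
H(X) = -[(22/37)·log₂(22/37) + (15/37)·log₂(15/37)]
  = 0.44596 + 0.52807 = 0.9740 bits

H(Y|X) = Σ_x P(x)·H(Y|X=x):
  X=0: P(X=0) = 22/37, P(Y|X=0) = (7/11, 1/22, 7/22) → H(Y|X=0) = 1.14332
  X=1: P(X=1) = 15/37, P(Y|X=1) = (2/3, 0, 1/3) → H(Y|X=1) = 0.91830
H(Y|X) = (22/37)·1.14332 + (15/37)·0.91830 = 1.0521 bits

H(X,Y) = -Σ_{x,y} P(x,y) log₂ P(x,y). Per-cell terms -P(x,y)·log₂P(x,y):
  X=0: 0.53052, 0.14080, 0.45445
  X=1: 0.51014, 0.00000, 0.39021
  (cells with P = 0 contribute 0)
Sum of the 6 terms: H(X,Y) = 2.0261 bits

Chain rule check:
  H(X) + H(Y|X) = 0.9740 + 1.0521 = 2.0261 bits
  H(X,Y) = 2.0261 bits
✓ Chain rule verified.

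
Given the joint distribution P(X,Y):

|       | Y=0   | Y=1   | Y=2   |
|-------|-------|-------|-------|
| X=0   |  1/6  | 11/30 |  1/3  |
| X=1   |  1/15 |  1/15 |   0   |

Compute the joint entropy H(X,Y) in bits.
2.0108 bits

H(X,Y) = -Σ_{x,y} P(x,y) log₂ P(x,y). Per-cell terms -P(x,y)·log₂P(x,y):
  X=0: 0.4308, 0.5307, 0.5283
  X=1: 0.2605, 0.2605, 0.0000
  (cells with P = 0 contribute 0)
Sum of the 6 terms: H(X,Y) = 2.0108 bits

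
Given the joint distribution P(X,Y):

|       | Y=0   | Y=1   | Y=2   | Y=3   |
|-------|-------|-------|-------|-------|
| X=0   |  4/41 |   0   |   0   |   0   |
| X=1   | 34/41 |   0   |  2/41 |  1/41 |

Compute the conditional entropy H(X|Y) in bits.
0.4499 bits

H(X|Y) = H(X,Y) - H(Y)

H(X,Y) = -Σ_{x,y} P(x,y) log₂ P(x,y). Per-cell terms -P(x,y)·log₂P(x,y):
  X=0: 0.327566, 0.000000, 0.000000, 0.000000
  X=1: 0.223976, 0.000000, 0.212564, 0.130672
  (cells with P = 0 contribute 0)
Sum of the 8 terms: H(X,Y) = 0.89478 bits

Marginal of Y (column sums):
  P(Y=0) = 4/41 + 34/41 = 38/41
  P(Y=1) = 0 + 0 = 0
  P(Y=2) = 0 + 2/41 = 2/41
  P(Y=3) = 0 + 1/41 = 1/41
H(Y) = -[(38/41)·log₂(38/41) + (2/41)·log₂(2/41) + (1/41)·log₂(1/41)]   (outcomes with P = 0 contribute 0)
  = 0.101603 + 0.212564 + 0.130672 = 0.44484 bits

H(X|Y) = H(X,Y) - H(Y) = 0.89478 - 0.44484 = 0.4499 bits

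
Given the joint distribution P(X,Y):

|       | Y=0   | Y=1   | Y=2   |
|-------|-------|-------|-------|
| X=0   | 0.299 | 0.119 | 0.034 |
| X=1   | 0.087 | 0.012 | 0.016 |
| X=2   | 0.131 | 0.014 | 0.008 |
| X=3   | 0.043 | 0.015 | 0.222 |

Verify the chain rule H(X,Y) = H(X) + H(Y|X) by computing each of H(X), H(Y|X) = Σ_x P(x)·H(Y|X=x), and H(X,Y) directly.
H(X) = 1.8053 bits, H(Y|X) = 1.0196 bits, H(X,Y) = 2.8248 bits

Marginal of X (row sums):
  P(X=0) = 0.299 + 0.119 + 0.034 = 0.452
  P(X=1) = 0.087 + 0.012 + 0.016 = 0.115
  P(X=2) = 0.131 + 0.014 + 0.008 = 0.153
  P(X=3) = 0.043 + 0.015 + 0.222 = 0.280
H(X) = -[0.452·log₂(0.452) + 0.115·log₂(0.115) + 0.153·log₂(0.153) + 0.280·log₂(0.280)]
  = 0.517814 + 0.358834 + 0.414385 + 0.514220 = 1.8053 bits

H(Y|X) = Σ_x P(x)·H(Y|X=x):
  X=0: P(X=0) = 0.452, P(Y|X=0) = (299/452, 119/452, 17/226) → H(Y|X=0) = 1.182052
  X=1: P(X=1) = 0.115, P(Y|X=1) = (87/115, 12/115, 16/115) → H(Y|X=1) = 1.040658
  X=2: P(X=2) = 0.153, P(Y|X=2) = (131/153, 14/153, 8/153) → H(Y|X=2) = 0.730059
  X=3: P(X=3) = 0.280, P(Y|X=3) = (43/280, 3/56, 111/140) → H(Y|X=3) = 0.906808
H(Y|X) = 0.452·1.182052 + 0.115·1.040658 + 0.153·0.730059 + 0.280·0.906808 = 1.0196 bits

H(X,Y) = -Σ_{x,y} P(x,y) log₂ P(x,y). Per-cell terms -P(x,y)·log₂P(x,y):
  X=0: 0.520793, 0.365445, 0.165863
  X=1: 0.306487, 0.076570, 0.095453
  X=2: 0.384139, 0.086218, 0.055726
  X=3: 0.195199, 0.090883, 0.482044
Sum of the 12 terms: H(X,Y) = 2.8248 bits

Chain rule check:
  H(X) + H(Y|X) = 1.8053 + 1.0196 = 2.8249 bits
  H(X,Y) = 2.8248 bits
✓ Chain rule verified (Δ = 0.0001 is 4-dp rounding noise: each of the three values was rounded independently).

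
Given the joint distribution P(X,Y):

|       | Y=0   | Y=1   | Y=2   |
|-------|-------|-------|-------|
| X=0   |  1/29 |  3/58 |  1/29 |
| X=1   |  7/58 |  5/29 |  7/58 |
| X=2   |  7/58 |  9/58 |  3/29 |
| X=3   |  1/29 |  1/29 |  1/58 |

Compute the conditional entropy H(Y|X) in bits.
1.5593 bits

H(Y|X) = H(X,Y) - H(X)

H(X,Y) = -Σ_{x,y} P(x,y) log₂ P(x,y). Per-cell terms -P(x,y)·log₂P(x,y):
  X=0: 0.1675, 0.2210, 0.1675
  X=1: 0.3682, 0.4373, 0.3682
  X=2: 0.3682, 0.4171, 0.3386
  X=3: 0.1675, 0.1675, 0.1010
Sum of the 12 terms: H(X,Y) = 3.2896 bits

Marginal of X (row sums):
  P(X=0) = 1/29 + 3/58 + 1/29 = 7/58
  P(X=1) = 7/58 + 5/29 + 7/58 = 12/29
  P(X=2) = 7/58 + 9/58 + 3/29 = 11/29
  P(X=3) = 1/29 + 1/29 + 1/58 = 5/58
H(X) = -[(7/58)·log₂(7/58) + (12/29)·log₂(12/29) + (11/29)·log₂(11/29) + (5/58)·log₂(5/58)]
  = 0.3682 + 0.5268 + 0.5305 + 0.3048 = 1.7303 bits

H(Y|X) = H(X,Y) - H(X) = 3.2896 - 1.7303 = 1.5593 bits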